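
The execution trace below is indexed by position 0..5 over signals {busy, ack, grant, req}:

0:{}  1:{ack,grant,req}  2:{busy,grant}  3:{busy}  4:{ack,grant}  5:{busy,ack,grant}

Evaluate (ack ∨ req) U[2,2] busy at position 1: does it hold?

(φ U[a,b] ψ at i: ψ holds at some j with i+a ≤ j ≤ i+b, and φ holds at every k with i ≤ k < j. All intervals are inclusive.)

False

Need some j in [3,3] with busy, and (ack ∨ req) at every k in [1,j-1].
  j=3: busy holds, but (ack ∨ req) fails at k=2 → not this j.
No j in the window works → until fails.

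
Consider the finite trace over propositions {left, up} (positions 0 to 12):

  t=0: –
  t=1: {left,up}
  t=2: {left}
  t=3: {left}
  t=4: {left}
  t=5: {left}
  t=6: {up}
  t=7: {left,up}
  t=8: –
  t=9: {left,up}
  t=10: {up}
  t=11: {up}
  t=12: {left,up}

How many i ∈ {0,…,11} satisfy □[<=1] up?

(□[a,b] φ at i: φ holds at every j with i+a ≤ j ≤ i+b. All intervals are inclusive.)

4

Evaluate at each i in [0,11]:
  i=0: ✗ (fails at j=0)
  i=1: ✗ (fails at j=2)
  i=2: ✗ (fails at j=2)
  i=3: ✗ (fails at j=3)
  i=4: ✗ (fails at j=4)
  i=5: ✗ (fails at j=5)
  i=6: ✓ (all of [6,7])
  i=7: ✗ (fails at j=8)
  i=8: ✗ (fails at j=8)
  i=9: ✓ (all of [9,10])
  i=10: ✓ (all of [10,11])
  i=11: ✓ (all of [11,12])
Positions where it holds: {6, 9, 10, 11} → 4.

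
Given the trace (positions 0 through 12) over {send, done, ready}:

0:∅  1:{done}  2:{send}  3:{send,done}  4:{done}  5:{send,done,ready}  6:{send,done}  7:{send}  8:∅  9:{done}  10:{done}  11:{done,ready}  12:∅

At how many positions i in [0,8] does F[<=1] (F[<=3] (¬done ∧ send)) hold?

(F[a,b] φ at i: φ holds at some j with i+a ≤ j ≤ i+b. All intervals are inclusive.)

Evaluate at each i in [0,8]:
  i=0: ✓ (witness j=0)
  i=1: ✓ (witness j=1)
  i=2: ✓ (witness j=2)
  i=3: ✓ (witness j=4)
  i=4: ✓ (witness j=4)
  i=5: ✓ (witness j=5)
  i=6: ✓ (witness j=6)
  i=7: ✓ (witness j=7)
  i=8: ✗ (none in [8,9])
Positions where it holds: {0, 1, 2, 3, 4, 5, 6, 7} → 8.

8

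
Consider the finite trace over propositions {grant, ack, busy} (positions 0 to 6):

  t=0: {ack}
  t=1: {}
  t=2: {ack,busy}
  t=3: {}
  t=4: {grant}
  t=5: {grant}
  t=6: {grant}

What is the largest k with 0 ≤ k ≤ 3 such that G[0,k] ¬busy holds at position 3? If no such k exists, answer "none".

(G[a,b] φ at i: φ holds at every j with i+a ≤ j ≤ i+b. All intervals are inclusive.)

¬busy must hold from j=3 onward; find where it first fails.
  j=3: holds
  j=4: holds
  j=5: holds
  j=6: holds
Holds through j=6; largest k = 3.

3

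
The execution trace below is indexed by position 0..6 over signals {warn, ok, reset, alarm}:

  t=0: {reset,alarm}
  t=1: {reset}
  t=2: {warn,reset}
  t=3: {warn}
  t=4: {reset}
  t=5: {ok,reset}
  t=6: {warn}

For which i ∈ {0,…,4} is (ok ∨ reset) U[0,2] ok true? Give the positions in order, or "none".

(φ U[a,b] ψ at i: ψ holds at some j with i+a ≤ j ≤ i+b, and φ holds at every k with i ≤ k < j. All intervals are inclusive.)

Evaluate at each i in [0,4]:
  i=0: ✗ (no rhs in [0,2])
  i=1: ✗ (no rhs in [1,3])
  i=2: ✗ (no rhs in [2,4])
  i=3: ✗ (lhs fails at k=3 before rhs at j=5)
  i=4: ✓ (rhs at j=5; lhs holds on [4,4])

4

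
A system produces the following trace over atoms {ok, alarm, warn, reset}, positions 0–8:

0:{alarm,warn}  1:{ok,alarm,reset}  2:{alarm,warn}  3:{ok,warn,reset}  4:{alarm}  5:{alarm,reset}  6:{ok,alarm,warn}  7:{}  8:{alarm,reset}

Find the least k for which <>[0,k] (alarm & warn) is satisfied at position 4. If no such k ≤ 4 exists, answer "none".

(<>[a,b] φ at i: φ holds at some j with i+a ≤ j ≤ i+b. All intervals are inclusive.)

2

Scan j = 4,5,… for (alarm & warn):
  j=4: fails
  j=5: fails
  j=6: holds
First hit at j=6, so smallest k = 6-4 = 2.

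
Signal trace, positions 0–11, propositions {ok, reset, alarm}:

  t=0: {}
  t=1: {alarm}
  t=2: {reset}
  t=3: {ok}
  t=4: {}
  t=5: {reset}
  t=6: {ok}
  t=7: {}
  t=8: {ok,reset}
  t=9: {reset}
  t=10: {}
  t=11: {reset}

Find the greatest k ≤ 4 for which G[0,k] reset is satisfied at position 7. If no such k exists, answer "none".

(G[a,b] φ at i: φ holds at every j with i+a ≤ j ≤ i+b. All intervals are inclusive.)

reset must hold from j=7 onward; find where it first fails.
  j=7: fails → no k works.

none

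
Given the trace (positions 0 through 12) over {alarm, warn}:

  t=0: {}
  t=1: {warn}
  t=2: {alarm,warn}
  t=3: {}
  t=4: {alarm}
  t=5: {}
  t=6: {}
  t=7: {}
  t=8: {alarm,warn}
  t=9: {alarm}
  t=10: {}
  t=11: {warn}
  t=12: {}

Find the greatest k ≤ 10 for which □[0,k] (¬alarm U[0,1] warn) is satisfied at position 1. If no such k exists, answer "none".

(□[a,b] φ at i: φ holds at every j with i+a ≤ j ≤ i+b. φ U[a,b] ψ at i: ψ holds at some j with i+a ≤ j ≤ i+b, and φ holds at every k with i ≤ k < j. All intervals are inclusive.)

1

(¬alarm U[0,1] warn) must hold from j=1 onward; find where it first fails.
  j=1: holds
  j=2: holds
  j=3: fails
Holds on [1,2], so largest k = 1.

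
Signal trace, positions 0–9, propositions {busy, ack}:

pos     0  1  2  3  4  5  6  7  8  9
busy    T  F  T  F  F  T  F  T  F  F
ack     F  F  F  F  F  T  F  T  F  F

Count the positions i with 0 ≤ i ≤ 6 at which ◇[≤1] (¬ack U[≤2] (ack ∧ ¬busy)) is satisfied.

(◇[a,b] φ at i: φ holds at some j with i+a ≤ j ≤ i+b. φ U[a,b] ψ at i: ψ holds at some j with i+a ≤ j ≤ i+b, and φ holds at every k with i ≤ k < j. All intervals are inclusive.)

Evaluate at each i in [0,6]:
  i=0: ✗ (none in [0,1])
  i=1: ✗ (none in [1,2])
  i=2: ✗ (none in [2,3])
  i=3: ✗ (none in [3,4])
  i=4: ✗ (none in [4,5])
  i=5: ✗ (none in [5,6])
  i=6: ✗ (none in [6,7])
Positions where it holds: {} → 0.

0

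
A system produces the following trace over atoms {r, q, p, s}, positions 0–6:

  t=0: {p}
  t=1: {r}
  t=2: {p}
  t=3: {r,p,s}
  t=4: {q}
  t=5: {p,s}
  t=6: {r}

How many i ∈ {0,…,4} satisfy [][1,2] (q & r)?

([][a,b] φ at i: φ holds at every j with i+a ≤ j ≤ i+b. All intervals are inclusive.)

Evaluate at each i in [0,4]:
  i=0: ✗ (fails at j=1)
  i=1: ✗ (fails at j=2)
  i=2: ✗ (fails at j=3)
  i=3: ✗ (fails at j=4)
  i=4: ✗ (fails at j=5)
Positions where it holds: {} → 0.

0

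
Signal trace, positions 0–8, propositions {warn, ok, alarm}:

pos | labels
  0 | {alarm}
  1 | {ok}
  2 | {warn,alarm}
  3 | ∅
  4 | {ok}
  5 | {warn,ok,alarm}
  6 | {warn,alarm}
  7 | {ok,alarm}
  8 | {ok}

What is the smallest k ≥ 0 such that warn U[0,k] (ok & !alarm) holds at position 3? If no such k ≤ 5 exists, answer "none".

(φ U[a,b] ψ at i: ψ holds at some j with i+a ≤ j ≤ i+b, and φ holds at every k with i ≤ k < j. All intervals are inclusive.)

Need earliest j ≥ 3 with (ok & !alarm), and warn at every k in [3,j-1].
  j=3: rhs fails.
  j=4: rhs holds but lhs fails at k=3.
  j=5: rhs fails.
  j=6: rhs fails.
  j=7: rhs fails.
  j=8: rhs holds but lhs fails at k=3.
No witness within the range → none.

none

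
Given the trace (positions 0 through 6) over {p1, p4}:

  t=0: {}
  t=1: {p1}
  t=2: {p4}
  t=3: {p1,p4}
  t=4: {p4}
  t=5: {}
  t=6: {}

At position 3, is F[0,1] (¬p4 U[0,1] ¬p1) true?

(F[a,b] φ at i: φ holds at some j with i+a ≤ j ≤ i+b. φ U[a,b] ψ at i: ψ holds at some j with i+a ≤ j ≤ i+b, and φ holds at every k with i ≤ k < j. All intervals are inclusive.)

Check (¬p4 U[0,1] ¬p1) at each j in [3,4]:
  j=3: fails
  j=4: holds
Found at j=4 → formula holds.

Yes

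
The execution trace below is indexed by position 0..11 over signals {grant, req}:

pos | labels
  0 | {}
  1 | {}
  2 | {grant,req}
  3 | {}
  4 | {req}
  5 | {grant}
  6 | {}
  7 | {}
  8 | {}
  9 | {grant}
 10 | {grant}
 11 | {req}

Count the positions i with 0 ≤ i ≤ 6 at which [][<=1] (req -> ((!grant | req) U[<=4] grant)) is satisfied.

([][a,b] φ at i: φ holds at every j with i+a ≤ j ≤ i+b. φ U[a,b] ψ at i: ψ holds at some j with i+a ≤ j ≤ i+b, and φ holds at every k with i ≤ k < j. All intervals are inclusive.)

7

Evaluate at each i in [0,6]:
  i=0: ✓ (all of [0,1])
  i=1: ✓ (all of [1,2])
  i=2: ✓ (all of [2,3])
  i=3: ✓ (all of [3,4])
  i=4: ✓ (all of [4,5])
  i=5: ✓ (all of [5,6])
  i=6: ✓ (all of [6,7])
Positions where it holds: {0, 1, 2, 3, 4, 5, 6} → 7.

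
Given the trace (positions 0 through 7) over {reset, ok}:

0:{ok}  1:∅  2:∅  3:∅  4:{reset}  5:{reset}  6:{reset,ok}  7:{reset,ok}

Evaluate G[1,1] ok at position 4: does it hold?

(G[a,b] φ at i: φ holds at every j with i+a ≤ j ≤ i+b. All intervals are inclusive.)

No

Check ok at every j in [5,5]:
  j=5: false
Fails at j=5 → formula fails.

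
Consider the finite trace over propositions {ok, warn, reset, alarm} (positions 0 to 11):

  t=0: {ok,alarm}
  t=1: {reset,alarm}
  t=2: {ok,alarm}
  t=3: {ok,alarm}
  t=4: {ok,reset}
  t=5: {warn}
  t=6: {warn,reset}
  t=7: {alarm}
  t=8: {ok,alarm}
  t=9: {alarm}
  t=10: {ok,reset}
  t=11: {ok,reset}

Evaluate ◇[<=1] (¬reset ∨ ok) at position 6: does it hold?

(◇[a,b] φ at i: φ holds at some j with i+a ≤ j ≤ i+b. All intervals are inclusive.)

True

Check (¬reset ∨ ok) at each j in [6,7]:
  j=6: false
  j=7: true
Found at j=7 → formula holds.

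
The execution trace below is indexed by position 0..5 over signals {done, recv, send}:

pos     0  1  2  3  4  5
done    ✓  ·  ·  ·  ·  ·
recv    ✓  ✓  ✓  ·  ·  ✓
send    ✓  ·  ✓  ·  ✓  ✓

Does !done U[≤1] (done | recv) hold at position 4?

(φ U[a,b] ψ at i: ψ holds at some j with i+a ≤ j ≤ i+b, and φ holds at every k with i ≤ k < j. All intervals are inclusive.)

Need some j in [4,5] with (done | recv), and !done at every k in [4,j-1].
  j=4: (done | recv) false.
  j=5: (done | recv) holds; !done holds at every k in [4,4] → satisfied.

Holds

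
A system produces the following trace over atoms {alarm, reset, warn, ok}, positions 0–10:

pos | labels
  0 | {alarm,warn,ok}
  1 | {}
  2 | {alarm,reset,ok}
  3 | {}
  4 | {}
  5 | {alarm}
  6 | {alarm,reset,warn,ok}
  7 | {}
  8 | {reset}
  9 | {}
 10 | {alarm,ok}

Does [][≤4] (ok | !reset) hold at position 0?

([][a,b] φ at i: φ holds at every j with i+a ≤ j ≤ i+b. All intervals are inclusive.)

True

Check (ok | !reset) at every j in [0,4]:
  j=0: true
  j=1: true
  j=2: true
  j=3: true
  j=4: true
All positions satisfy it → formula holds.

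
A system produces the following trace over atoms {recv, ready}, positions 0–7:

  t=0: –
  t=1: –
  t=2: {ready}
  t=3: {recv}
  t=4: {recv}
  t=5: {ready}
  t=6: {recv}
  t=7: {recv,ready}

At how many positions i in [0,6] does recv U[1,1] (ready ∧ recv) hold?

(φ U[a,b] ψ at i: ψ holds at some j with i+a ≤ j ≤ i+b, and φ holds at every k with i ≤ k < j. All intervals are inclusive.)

1

Evaluate at each i in [0,6]:
  i=0: ✗ (no rhs in [1,1])
  i=1: ✗ (no rhs in [2,2])
  i=2: ✗ (no rhs in [3,3])
  i=3: ✗ (no rhs in [4,4])
  i=4: ✗ (no rhs in [5,5])
  i=5: ✗ (no rhs in [6,6])
  i=6: ✓ (rhs at j=7; lhs holds on [6,6])
Positions where it holds: {6} → 1.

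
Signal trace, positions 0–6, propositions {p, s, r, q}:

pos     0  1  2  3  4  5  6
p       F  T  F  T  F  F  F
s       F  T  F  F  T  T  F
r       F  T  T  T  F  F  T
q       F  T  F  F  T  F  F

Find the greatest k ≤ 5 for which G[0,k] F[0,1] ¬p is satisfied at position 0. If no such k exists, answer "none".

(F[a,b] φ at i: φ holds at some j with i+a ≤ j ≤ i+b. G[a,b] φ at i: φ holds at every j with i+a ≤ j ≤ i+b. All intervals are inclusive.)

5

F[0,1] ¬p must hold from j=0 onward; find where it first fails.
  j=0: holds
  j=1: holds
  j=2: holds
  j=3: holds
  j=4: holds
  j=5: holds
Holds through j=5; largest k = 5.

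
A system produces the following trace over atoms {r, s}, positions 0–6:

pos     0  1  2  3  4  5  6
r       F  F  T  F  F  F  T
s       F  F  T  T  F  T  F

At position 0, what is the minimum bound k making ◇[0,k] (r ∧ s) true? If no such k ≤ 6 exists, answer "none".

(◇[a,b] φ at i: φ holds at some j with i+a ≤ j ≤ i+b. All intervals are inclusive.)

2

Scan j = 0,1,… for (r ∧ s):
  j=0: fails
  j=1: fails
  j=2: holds
First hit at j=2, so smallest k = 2-0 = 2.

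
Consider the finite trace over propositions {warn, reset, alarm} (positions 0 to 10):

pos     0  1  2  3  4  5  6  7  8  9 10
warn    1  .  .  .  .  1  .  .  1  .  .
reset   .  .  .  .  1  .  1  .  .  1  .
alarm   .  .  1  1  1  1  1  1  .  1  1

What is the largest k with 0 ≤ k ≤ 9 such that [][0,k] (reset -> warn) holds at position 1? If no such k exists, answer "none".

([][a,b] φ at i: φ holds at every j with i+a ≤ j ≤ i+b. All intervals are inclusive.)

(reset -> warn) must hold from j=1 onward; find where it first fails.
  j=1: holds
  j=2: holds
  j=3: holds
  j=4: fails
Holds on [1,3], so largest k = 2.

2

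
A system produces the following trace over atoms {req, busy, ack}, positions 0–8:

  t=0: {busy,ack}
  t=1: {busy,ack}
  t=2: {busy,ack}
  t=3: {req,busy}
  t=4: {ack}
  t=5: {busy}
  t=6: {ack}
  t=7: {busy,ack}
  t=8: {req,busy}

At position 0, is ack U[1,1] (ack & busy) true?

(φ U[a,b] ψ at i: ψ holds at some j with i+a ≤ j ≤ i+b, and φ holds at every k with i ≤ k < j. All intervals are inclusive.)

Yes

Need some j in [1,1] with (ack & busy), and ack at every k in [0,j-1].
  j=1: (ack & busy) holds; ack holds at every k in [0,0] → satisfied.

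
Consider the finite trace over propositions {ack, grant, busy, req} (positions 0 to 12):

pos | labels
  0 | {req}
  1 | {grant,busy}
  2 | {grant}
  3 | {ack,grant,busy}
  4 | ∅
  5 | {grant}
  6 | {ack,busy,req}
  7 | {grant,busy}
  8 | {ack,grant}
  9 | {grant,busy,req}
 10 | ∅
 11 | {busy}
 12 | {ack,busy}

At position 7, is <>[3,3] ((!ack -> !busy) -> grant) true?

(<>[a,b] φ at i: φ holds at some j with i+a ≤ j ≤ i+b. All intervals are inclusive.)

Check ((!ack -> !busy) -> grant) at each j in [10,10]:
  j=10: false
No position in the window satisfies it → formula fails.

No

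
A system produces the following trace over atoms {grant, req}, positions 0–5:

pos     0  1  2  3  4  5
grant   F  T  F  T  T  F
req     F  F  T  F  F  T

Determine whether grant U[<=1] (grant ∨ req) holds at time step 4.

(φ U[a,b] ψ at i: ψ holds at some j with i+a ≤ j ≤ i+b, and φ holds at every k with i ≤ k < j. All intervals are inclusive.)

True

Need some j in [4,5] with (grant ∨ req), and grant at every k in [4,j-1].
  j=4: (grant ∨ req) holds; no prefix to check → satisfied.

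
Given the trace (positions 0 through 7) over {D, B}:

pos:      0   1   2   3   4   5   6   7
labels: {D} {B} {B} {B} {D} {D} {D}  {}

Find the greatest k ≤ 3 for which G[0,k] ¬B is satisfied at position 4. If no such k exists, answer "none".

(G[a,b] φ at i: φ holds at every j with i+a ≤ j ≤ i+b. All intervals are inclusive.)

¬B must hold from j=4 onward; find where it first fails.
  j=4: holds
  j=5: holds
  j=6: holds
  j=7: holds
Holds through j=7; largest k = 3.

3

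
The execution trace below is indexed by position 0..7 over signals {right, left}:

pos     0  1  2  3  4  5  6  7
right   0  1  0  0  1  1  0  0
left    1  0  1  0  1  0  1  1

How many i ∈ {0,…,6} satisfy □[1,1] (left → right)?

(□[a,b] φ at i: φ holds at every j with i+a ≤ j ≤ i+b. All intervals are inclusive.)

4

Evaluate at each i in [0,6]:
  i=0: ✓ (all of [1,1])
  i=1: ✗ (fails at j=2)
  i=2: ✓ (all of [3,3])
  i=3: ✓ (all of [4,4])
  i=4: ✓ (all of [5,5])
  i=5: ✗ (fails at j=6)
  i=6: ✗ (fails at j=7)
Positions where it holds: {0, 2, 3, 4} → 4.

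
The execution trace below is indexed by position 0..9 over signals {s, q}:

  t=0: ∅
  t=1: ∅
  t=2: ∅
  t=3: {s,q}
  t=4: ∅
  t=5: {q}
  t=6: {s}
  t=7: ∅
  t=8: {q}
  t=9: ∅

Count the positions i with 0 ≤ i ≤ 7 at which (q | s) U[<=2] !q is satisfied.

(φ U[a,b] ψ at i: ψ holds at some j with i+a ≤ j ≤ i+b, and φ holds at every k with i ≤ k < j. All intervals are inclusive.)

8

Evaluate at each i in [0,7]:
  i=0: ✓ (rhs at j=0)
  i=1: ✓ (rhs at j=1)
  i=2: ✓ (rhs at j=2)
  i=3: ✓ (rhs at j=4; lhs holds on [3,3])
  i=4: ✓ (rhs at j=4)
  i=5: ✓ (rhs at j=6; lhs holds on [5,5])
  i=6: ✓ (rhs at j=6)
  i=7: ✓ (rhs at j=7)
Positions where it holds: {0, 1, 2, 3, 4, 5, 6, 7} → 8.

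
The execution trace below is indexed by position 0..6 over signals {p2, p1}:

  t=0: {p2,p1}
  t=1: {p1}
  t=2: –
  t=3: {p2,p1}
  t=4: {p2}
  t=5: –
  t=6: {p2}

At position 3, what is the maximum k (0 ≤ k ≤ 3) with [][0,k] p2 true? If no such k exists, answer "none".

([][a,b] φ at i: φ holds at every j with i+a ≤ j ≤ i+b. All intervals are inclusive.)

1

p2 must hold from j=3 onward; find where it first fails.
  j=3: holds
  j=4: holds
  j=5: fails
Holds on [3,4], so largest k = 1.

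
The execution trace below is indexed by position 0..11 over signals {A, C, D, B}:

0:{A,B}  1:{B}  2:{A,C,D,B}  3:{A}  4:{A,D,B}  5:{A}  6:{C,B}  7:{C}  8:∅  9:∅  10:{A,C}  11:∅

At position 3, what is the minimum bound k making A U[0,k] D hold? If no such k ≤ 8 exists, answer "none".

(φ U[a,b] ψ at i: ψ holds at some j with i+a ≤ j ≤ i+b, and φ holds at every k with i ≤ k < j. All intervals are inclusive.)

1

Need earliest j ≥ 3 with D, and A at every k in [3,j-1].
  j=3: rhs fails.
  j=4: rhs holds; lhs holds on [3,3]. k = 1.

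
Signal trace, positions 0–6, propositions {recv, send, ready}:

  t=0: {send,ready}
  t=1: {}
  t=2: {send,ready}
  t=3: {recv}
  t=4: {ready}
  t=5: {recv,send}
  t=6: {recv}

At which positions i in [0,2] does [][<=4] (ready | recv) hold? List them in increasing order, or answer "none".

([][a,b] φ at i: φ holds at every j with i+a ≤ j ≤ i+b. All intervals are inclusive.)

Evaluate at each i in [0,2]:
  i=0: ✗ (fails at j=1)
  i=1: ✗ (fails at j=1)
  i=2: ✓ (all of [2,6])

2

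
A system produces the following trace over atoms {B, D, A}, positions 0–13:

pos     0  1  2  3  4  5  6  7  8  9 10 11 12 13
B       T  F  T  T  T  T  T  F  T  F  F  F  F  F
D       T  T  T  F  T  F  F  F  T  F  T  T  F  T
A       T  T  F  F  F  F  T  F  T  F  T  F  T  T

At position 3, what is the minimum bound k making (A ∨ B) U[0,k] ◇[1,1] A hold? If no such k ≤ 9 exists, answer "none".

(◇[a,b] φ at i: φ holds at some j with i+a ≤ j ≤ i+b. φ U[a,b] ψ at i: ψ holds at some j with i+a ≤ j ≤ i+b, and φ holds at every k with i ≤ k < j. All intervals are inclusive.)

2

Need earliest j ≥ 3 with ◇[1,1] A, and (A ∨ B) at every k in [3,j-1].
  j=3: rhs fails.
  j=4: rhs fails.
  j=5: rhs holds; lhs holds on [3,4]. k = 2.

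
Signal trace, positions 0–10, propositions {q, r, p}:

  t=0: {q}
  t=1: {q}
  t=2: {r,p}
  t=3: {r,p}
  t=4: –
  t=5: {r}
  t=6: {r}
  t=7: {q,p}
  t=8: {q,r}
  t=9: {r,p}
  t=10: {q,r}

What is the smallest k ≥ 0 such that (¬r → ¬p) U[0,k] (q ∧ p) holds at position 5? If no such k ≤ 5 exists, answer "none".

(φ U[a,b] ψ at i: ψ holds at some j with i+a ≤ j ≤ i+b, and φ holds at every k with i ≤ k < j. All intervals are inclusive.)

Need earliest j ≥ 5 with (q ∧ p), and (¬r → ¬p) at every k in [5,j-1].
  j=5: rhs fails.
  j=6: rhs fails.
  j=7: rhs holds; lhs holds on [5,6]. k = 2.

2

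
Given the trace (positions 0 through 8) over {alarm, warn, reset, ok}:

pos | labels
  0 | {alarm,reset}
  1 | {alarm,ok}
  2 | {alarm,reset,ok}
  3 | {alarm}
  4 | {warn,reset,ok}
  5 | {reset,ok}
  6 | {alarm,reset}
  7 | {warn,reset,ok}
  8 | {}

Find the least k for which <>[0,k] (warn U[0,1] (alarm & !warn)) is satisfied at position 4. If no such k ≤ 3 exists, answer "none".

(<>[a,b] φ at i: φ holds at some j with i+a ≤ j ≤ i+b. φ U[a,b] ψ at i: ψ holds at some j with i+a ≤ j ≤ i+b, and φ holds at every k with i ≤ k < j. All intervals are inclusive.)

2

Scan j = 4,5,… for (warn U[0,1] (alarm & !warn)):
  j=4: fails
  j=5: fails
  j=6: holds
First hit at j=6, so smallest k = 6-4 = 2.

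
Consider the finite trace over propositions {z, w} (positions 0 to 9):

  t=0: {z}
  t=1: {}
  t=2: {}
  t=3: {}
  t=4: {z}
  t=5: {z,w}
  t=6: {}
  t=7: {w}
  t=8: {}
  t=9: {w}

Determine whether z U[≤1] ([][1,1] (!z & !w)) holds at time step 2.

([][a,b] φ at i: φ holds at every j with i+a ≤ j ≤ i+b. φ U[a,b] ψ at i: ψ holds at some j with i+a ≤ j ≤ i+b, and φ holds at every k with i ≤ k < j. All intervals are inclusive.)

Need some j in [2,3] with [][1,1] (!z & !w), and z at every k in [2,j-1].
  j=2: [][1,1] (!z & !w) holds; no prefix to check → satisfied.

True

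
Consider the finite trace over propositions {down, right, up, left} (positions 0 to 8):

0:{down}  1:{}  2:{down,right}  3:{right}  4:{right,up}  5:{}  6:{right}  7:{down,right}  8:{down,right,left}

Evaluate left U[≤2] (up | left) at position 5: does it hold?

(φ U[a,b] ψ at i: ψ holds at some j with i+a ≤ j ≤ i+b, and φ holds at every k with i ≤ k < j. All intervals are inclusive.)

Need some j in [5,7] with (up | left), and left at every k in [5,j-1].
  j=5: (up | left) false.
  j=6: (up | left) false.
  j=7: (up | left) false.
No j in the window works → until fails.

False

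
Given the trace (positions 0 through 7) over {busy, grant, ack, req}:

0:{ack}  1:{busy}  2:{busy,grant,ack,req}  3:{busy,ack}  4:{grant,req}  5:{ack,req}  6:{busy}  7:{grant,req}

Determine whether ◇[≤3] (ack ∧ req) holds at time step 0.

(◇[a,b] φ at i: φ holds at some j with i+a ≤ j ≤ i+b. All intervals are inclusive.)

Check (ack ∧ req) at each j in [0,3]:
  j=0: false
  j=1: false
  j=2: true
  j=3: false
Found at j=2 → formula holds.

True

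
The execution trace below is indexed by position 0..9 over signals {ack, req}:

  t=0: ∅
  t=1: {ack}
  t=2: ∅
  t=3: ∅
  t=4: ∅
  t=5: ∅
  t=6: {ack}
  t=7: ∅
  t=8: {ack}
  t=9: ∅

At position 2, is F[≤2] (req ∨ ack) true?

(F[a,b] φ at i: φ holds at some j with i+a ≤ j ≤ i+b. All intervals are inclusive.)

Check (req ∨ ack) at each j in [2,4]:
  j=2: false
  j=3: false
  j=4: false
No position in the window satisfies it → formula fails.

False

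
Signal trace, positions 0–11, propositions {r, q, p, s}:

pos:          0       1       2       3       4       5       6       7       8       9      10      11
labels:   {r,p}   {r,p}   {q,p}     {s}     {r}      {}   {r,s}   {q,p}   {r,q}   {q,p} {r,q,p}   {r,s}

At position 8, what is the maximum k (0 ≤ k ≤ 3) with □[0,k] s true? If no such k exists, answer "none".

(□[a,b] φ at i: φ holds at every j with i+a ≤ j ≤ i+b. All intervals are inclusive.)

none

s must hold from j=8 onward; find where it first fails.
  j=8: fails → no k works.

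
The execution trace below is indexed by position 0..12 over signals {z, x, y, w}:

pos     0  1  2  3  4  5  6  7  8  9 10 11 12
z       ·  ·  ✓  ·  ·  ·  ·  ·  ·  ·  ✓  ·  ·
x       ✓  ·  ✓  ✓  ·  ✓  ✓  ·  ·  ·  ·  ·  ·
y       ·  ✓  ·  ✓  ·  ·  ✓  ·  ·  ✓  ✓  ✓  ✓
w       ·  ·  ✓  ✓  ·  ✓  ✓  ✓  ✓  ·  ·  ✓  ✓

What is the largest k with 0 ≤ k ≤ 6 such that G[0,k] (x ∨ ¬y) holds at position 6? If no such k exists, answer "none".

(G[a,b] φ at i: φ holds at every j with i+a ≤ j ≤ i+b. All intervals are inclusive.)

2

(x ∨ ¬y) must hold from j=6 onward; find where it first fails.
  j=6: holds
  j=7: holds
  j=8: holds
  j=9: fails
Holds on [6,8], so largest k = 2.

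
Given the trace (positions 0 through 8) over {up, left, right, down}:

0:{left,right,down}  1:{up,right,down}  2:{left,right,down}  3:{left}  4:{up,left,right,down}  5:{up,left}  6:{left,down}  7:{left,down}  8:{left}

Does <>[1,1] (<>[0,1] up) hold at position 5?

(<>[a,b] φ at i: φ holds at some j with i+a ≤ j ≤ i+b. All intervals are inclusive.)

Does not hold

Check <>[0,1] up at each j in [6,6]:
  j=6: fails (none in [6,7])
No position in the window satisfies it → formula fails.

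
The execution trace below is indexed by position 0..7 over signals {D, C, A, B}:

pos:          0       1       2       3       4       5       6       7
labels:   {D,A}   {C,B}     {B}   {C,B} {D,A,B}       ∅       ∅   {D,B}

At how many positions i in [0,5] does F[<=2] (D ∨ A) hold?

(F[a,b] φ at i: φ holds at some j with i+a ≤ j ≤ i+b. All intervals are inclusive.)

Evaluate at each i in [0,5]:
  i=0: ✓ (witness j=0)
  i=1: ✗ (none in [1,3])
  i=2: ✓ (witness j=4)
  i=3: ✓ (witness j=4)
  i=4: ✓ (witness j=4)
  i=5: ✓ (witness j=7)
Positions where it holds: {0, 2, 3, 4, 5} → 5.

5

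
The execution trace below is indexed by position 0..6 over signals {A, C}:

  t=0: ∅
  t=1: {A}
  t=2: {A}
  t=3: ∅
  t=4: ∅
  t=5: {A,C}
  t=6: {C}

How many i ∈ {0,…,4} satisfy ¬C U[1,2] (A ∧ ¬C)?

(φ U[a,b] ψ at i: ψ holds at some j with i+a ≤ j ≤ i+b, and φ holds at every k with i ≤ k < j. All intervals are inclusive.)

2

Evaluate at each i in [0,4]:
  i=0: ✓ (rhs at j=1; lhs holds on [0,0])
  i=1: ✓ (rhs at j=2; lhs holds on [1,1])
  i=2: ✗ (no rhs in [3,4])
  i=3: ✗ (no rhs in [4,5])
  i=4: ✗ (no rhs in [5,6])
Positions where it holds: {0, 1} → 2.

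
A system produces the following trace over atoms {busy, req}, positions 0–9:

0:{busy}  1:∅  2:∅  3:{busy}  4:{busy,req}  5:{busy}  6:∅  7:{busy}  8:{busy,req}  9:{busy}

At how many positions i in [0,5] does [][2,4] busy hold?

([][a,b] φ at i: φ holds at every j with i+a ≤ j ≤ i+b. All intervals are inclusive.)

2

Evaluate at each i in [0,5]:
  i=0: ✗ (fails at j=2)
  i=1: ✓ (all of [3,5])
  i=2: ✗ (fails at j=6)
  i=3: ✗ (fails at j=6)
  i=4: ✗ (fails at j=6)
  i=5: ✓ (all of [7,9])
Positions where it holds: {1, 5} → 2.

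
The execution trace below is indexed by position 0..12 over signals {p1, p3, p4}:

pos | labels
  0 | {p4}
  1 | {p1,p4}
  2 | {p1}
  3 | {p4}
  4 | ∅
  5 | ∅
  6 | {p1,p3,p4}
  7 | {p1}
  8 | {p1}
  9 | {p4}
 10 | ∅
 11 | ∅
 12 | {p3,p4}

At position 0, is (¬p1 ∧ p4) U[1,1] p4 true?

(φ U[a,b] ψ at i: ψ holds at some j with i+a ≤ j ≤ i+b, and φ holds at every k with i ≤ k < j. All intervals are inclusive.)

True

Need some j in [1,1] with p4, and (¬p1 ∧ p4) at every k in [0,j-1].
  j=1: p4 holds; (¬p1 ∧ p4) holds at every k in [0,0] → satisfied.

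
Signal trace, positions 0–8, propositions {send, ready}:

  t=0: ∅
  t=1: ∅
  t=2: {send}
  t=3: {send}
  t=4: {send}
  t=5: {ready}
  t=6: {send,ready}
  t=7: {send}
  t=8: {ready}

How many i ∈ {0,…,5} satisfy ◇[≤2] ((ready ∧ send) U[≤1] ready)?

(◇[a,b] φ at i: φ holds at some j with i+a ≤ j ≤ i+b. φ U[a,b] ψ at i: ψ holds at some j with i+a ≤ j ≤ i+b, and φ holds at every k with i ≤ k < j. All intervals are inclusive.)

3

Evaluate at each i in [0,5]:
  i=0: ✗ (none in [0,2])
  i=1: ✗ (none in [1,3])
  i=2: ✗ (none in [2,4])
  i=3: ✓ (witness j=5)
  i=4: ✓ (witness j=5)
  i=5: ✓ (witness j=5)
Positions where it holds: {3, 4, 5} → 3.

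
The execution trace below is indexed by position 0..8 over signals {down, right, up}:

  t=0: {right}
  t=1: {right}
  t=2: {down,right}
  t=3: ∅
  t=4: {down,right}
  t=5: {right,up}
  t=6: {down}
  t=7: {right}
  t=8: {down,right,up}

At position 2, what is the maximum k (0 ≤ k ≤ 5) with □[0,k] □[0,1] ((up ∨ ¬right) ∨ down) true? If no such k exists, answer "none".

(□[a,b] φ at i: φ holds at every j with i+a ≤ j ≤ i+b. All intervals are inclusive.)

□[0,1] ((up ∨ ¬right) ∨ down) must hold from j=2 onward; find where it first fails.
  j=2: holds
  j=3: holds
  j=4: holds
  j=5: holds
  j=6: fails
Holds on [2,5], so largest k = 3.

3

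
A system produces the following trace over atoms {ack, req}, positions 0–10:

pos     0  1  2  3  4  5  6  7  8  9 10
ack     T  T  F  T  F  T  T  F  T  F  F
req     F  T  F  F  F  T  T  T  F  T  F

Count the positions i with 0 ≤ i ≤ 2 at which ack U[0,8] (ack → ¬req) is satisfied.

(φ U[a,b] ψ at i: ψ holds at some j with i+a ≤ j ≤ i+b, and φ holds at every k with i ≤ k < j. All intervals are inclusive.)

3

Evaluate at each i in [0,2]:
  i=0: ✓ (rhs at j=0)
  i=1: ✓ (rhs at j=2; lhs holds on [1,1])
  i=2: ✓ (rhs at j=2)
Positions where it holds: {0, 1, 2} → 3.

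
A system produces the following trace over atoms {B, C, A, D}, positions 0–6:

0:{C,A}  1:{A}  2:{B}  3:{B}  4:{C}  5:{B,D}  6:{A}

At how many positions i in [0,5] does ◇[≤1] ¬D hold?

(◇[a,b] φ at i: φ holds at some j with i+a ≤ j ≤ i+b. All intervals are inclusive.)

6

Evaluate at each i in [0,5]:
  i=0: ✓ (witness j=0)
  i=1: ✓ (witness j=1)
  i=2: ✓ (witness j=2)
  i=3: ✓ (witness j=3)
  i=4: ✓ (witness j=4)
  i=5: ✓ (witness j=6)
Positions where it holds: {0, 1, 2, 3, 4, 5} → 6.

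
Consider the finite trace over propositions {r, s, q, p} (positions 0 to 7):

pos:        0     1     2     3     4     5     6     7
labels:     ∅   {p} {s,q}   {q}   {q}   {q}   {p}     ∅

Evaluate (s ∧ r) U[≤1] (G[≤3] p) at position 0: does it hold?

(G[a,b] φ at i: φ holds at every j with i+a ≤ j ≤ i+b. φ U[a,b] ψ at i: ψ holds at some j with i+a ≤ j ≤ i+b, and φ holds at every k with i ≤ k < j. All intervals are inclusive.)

Need some j in [0,1] with G[≤3] p, and (s ∧ r) at every k in [0,j-1].
  j=0: G[≤3] p — fails at 0.
  j=1: G[≤3] p — fails at 2.
No j in the window works → until fails.

False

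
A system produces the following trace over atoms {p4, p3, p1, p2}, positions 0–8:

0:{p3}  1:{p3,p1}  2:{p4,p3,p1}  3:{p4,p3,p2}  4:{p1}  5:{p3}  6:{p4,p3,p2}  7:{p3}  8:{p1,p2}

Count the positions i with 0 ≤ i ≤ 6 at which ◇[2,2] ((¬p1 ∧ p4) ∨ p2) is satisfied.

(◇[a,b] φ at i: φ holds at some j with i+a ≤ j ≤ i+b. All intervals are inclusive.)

3

Evaluate at each i in [0,6]:
  i=0: ✗ (none in [2,2])
  i=1: ✓ (witness j=3)
  i=2: ✗ (none in [4,4])
  i=3: ✗ (none in [5,5])
  i=4: ✓ (witness j=6)
  i=5: ✗ (none in [7,7])
  i=6: ✓ (witness j=8)
Positions where it holds: {1, 4, 6} → 3.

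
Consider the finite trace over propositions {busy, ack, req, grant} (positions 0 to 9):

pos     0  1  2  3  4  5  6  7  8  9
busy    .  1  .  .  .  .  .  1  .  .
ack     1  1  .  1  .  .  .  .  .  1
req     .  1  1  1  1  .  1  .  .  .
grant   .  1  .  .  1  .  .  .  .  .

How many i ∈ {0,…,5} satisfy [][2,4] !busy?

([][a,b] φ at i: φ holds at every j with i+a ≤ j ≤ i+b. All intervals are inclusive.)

3

Evaluate at each i in [0,5]:
  i=0: ✓ (all of [2,4])
  i=1: ✓ (all of [3,5])
  i=2: ✓ (all of [4,6])
  i=3: ✗ (fails at j=7)
  i=4: ✗ (fails at j=7)
  i=5: ✗ (fails at j=7)
Positions where it holds: {0, 1, 2} → 3.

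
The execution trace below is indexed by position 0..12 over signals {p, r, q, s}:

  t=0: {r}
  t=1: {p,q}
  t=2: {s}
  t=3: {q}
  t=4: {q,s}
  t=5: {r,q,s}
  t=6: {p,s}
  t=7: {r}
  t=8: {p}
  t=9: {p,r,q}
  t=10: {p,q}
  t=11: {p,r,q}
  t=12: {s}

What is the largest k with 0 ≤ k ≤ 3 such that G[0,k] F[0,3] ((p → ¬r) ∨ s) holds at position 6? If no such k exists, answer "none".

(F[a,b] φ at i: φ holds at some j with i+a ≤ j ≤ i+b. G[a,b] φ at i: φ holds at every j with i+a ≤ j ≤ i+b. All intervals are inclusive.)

F[0,3] ((p → ¬r) ∨ s) must hold from j=6 onward; find where it first fails.
  j=6: holds
  j=7: holds
  j=8: holds
  j=9: holds
Holds through j=9; largest k = 3.

3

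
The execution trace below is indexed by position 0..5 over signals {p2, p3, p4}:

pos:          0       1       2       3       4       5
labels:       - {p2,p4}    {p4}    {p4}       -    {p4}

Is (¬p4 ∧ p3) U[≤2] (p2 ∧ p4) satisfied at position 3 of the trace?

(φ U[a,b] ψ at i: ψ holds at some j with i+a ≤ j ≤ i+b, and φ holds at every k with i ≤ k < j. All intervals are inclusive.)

Need some j in [3,5] with (p2 ∧ p4), and (¬p4 ∧ p3) at every k in [3,j-1].
  j=3: (p2 ∧ p4) false.
  j=4: (p2 ∧ p4) false.
  j=5: (p2 ∧ p4) false.
No j in the window works → until fails.

No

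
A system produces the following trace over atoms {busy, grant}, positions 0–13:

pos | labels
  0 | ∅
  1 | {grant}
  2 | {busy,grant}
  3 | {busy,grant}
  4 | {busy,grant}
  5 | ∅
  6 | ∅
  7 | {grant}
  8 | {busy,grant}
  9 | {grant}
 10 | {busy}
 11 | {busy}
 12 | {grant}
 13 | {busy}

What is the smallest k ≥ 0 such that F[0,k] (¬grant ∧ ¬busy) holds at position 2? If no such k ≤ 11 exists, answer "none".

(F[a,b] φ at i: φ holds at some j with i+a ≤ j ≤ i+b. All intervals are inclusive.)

3

Scan j = 2,3,… for (¬grant ∧ ¬busy):
  j=2: fails
  j=3: fails
  j=4: fails
  j=5: holds
First hit at j=5, so smallest k = 5-2 = 3.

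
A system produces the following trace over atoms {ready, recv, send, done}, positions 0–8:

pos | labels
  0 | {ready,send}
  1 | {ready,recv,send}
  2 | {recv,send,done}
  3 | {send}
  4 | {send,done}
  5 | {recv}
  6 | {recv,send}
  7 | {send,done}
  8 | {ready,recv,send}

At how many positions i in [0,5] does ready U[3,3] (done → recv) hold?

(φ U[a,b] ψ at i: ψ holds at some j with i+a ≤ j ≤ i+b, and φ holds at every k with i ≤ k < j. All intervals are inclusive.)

0

Evaluate at each i in [0,5]:
  i=0: ✗ (lhs fails at k=2 before rhs at j=3)
  i=1: ✗ (no rhs in [4,4])
  i=2: ✗ (lhs fails at k=2 before rhs at j=5)
  i=3: ✗ (lhs fails at k=3 before rhs at j=6)
  i=4: ✗ (no rhs in [7,7])
  i=5: ✗ (lhs fails at k=5 before rhs at j=8)
Positions where it holds: {} → 0.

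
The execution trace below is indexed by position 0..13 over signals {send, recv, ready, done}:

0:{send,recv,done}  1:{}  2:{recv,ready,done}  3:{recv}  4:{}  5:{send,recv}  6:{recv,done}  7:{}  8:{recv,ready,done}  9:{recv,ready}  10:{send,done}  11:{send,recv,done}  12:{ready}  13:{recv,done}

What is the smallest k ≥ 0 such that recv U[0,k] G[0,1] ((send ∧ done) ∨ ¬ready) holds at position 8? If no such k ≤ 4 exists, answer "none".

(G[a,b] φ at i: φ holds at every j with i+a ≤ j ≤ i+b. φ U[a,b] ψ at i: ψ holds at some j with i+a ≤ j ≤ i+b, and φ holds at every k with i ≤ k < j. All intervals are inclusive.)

2

Need earliest j ≥ 8 with G[0,1] ((send ∧ done) ∨ ¬ready), and recv at every k in [8,j-1].
  j=8: rhs fails.
  j=9: rhs fails.
  j=10: rhs holds; lhs holds on [8,9]. k = 2.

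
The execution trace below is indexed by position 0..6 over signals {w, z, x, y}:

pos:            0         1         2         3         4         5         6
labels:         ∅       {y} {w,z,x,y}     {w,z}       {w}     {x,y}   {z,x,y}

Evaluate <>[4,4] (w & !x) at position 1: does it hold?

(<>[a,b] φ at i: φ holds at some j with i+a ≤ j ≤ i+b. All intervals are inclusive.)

No

Check (w & !x) at each j in [5,5]:
  j=5: false
No position in the window satisfies it → formula fails.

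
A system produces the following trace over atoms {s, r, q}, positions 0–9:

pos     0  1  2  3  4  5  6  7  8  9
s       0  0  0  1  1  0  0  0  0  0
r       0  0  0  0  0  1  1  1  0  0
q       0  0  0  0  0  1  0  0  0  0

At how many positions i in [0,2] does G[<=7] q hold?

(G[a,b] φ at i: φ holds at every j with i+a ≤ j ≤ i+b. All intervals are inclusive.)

Evaluate at each i in [0,2]:
  i=0: ✗ (fails at j=0)
  i=1: ✗ (fails at j=1)
  i=2: ✗ (fails at j=2)
Positions where it holds: {} → 0.

0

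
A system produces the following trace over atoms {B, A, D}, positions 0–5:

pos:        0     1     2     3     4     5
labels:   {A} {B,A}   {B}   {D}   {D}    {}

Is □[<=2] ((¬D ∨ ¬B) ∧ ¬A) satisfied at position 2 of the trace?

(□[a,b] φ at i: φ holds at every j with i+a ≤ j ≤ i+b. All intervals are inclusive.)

Check ((¬D ∨ ¬B) ∧ ¬A) at every j in [2,4]:
  j=2: true
  j=3: true
  j=4: true
All positions satisfy it → formula holds.

Yes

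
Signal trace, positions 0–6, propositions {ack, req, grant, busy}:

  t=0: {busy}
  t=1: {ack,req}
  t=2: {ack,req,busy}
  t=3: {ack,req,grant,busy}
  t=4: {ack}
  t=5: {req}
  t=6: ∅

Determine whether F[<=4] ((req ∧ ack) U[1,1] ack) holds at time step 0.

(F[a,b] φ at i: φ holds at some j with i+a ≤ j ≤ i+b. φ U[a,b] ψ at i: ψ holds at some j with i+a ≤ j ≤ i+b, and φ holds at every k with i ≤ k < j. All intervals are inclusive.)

Check ((req ∧ ack) U[1,1] ack) at each j in [0,4]:
  j=0: fails
  j=1: holds
  j=2: holds
  j=3: holds
  j=4: fails
Found at j=1 → formula holds.

Holds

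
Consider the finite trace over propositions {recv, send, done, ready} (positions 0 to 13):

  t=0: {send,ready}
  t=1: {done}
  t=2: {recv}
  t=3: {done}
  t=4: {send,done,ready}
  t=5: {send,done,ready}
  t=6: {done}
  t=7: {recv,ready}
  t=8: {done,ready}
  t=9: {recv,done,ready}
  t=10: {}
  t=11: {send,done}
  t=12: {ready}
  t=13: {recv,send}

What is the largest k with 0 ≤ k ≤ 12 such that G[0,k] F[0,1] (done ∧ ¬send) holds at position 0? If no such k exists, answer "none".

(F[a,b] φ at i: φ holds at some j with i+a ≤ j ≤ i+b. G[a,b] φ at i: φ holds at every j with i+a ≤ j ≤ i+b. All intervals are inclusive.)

3

F[0,1] (done ∧ ¬send) must hold from j=0 onward; find where it first fails.
  j=0: holds
  j=1: holds
  j=2: holds
  j=3: holds
  j=4: fails
Holds on [0,3], so largest k = 3.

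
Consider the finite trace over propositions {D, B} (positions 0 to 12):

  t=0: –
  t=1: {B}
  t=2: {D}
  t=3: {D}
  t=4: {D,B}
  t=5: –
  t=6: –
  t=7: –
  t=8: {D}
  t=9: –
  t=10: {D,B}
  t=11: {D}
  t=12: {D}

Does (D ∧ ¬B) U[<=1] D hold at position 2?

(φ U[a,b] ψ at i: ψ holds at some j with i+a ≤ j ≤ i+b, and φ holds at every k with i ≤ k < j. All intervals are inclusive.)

Yes

Need some j in [2,3] with D, and (D ∧ ¬B) at every k in [2,j-1].
  j=2: D holds; no prefix to check → satisfied.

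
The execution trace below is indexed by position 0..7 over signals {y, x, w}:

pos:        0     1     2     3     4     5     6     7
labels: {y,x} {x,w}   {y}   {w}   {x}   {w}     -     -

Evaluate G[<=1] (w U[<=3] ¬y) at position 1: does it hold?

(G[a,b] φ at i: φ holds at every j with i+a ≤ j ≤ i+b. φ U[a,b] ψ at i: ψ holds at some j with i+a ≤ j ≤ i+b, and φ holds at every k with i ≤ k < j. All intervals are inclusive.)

No

Check (w U[<=3] ¬y) at every j in [1,2]:
  j=1: holds
  j=2: fails
Fails at j=2 → formula fails.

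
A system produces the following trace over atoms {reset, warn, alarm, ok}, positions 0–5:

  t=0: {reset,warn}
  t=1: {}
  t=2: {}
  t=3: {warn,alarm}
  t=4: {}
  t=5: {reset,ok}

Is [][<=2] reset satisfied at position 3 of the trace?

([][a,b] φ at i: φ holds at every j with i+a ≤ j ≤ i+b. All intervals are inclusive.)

Check reset at every j in [3,5]:
  j=3: false
  j=4: false
  j=5: true
Fails at j=3 → formula fails.

Does not hold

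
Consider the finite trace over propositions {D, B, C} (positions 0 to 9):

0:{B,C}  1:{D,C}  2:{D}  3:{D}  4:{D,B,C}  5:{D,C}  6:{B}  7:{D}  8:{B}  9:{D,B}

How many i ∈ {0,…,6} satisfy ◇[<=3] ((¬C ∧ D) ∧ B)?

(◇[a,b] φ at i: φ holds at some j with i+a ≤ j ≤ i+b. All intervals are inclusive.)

1

Evaluate at each i in [0,6]:
  i=0: ✗ (none in [0,3])
  i=1: ✗ (none in [1,4])
  i=2: ✗ (none in [2,5])
  i=3: ✗ (none in [3,6])
  i=4: ✗ (none in [4,7])
  i=5: ✗ (none in [5,8])
  i=6: ✓ (witness j=9)
Positions where it holds: {6} → 1.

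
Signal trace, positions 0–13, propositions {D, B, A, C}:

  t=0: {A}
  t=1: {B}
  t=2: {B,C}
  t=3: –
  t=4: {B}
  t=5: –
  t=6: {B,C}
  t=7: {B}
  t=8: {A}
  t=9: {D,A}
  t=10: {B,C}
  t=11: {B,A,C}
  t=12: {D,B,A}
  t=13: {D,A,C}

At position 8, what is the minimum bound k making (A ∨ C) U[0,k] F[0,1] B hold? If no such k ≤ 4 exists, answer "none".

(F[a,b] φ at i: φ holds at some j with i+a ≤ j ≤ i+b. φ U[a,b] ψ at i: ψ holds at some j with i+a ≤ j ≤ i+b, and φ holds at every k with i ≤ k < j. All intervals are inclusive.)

Need earliest j ≥ 8 with F[0,1] B, and (A ∨ C) at every k in [8,j-1].
  j=8: rhs fails.
  j=9: rhs holds; lhs holds on [8,8]. k = 1.

1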